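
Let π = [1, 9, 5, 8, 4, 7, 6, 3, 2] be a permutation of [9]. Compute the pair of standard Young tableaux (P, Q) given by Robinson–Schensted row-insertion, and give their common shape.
P = [1, 2, 6] / [3, 7] / [4] / [5] / [8] / [9];  Q = [1, 2, 4] / [3, 6] / [5] / [7] / [8] / [9];  common shape = (3, 2, 1, 1, 1, 1)

Row-insert the values π_1, π_2, … into P one at a time, bumping the leftmost entry strictly greater than the inserted value down to the next row. The recording tableau Q records, in position (i, j), the step at which that cell was added to P.
  Insert 1 (step 1): P = [1];  Q = [1]
  Insert 9 (step 2): P = [1, 9];  Q = [1, 2]
  Insert 5 (step 3): P = [1, 5] / [9];  Q = [1, 2] / [3]
  Insert 8 (step 4): P = [1, 5, 8] / [9];  Q = [1, 2, 4] / [3]
  Insert 4 (step 5): P = [1, 4, 8] / [5] / [9];  Q = [1, 2, 4] / [3] / [5]
  Insert 7 (step 6): P = [1, 4, 7] / [5, 8] / [9];  Q = [1, 2, 4] / [3, 6] / [5]
  Insert 6 (step 7): P = [1, 4, 6] / [5, 7] / [8] / [9];  Q = [1, 2, 4] / [3, 6] / [5] / [7]
  Insert 3 (step 8): P = [1, 3, 6] / [4, 7] / [5] / [8] / [9];  Q = [1, 2, 4] / [3, 6] / [5] / [7] / [8]
  Insert 2 (step 9): P = [1, 2, 6] / [3, 7] / [4] / [5] / [8] / [9];  Q = [1, 2, 4] / [3, 6] / [5] / [7] / [8] / [9]
Final shape: (3, 2, 1, 1, 1, 1).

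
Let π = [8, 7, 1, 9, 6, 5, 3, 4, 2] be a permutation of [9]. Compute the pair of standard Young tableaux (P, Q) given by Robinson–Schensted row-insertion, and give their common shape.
P = [1, 2, 4] / [3, 9] / [5] / [6] / [7] / [8];  Q = [1, 4, 8] / [2, 5] / [3] / [6] / [7] / [9];  common shape = (3, 2, 1, 1, 1, 1)

Row-insert the values π_1, π_2, … into P one at a time, bumping the leftmost entry strictly greater than the inserted value down to the next row. The recording tableau Q records, in position (i, j), the step at which that cell was added to P.
  Insert 8 (step 1): P = [8];  Q = [1]
  Insert 7 (step 2): P = [7] / [8];  Q = [1] / [2]
  Insert 1 (step 3): P = [1] / [7] / [8];  Q = [1] / [2] / [3]
  Insert 9 (step 4): P = [1, 9] / [7] / [8];  Q = [1, 4] / [2] / [3]
  Insert 6 (step 5): P = [1, 6] / [7, 9] / [8];  Q = [1, 4] / [2, 5] / [3]
  Insert 5 (step 6): P = [1, 5] / [6, 9] / [7] / [8];  Q = [1, 4] / [2, 5] / [3] / [6]
  Insert 3 (step 7): P = [1, 3] / [5, 9] / [6] / [7] / [8];  Q = [1, 4] / [2, 5] / [3] / [6] / [7]
  Insert 4 (step 8): P = [1, 3, 4] / [5, 9] / [6] / [7] / [8];  Q = [1, 4, 8] / [2, 5] / [3] / [6] / [7]
  Insert 2 (step 9): P = [1, 2, 4] / [3, 9] / [5] / [6] / [7] / [8];  Q = [1, 4, 8] / [2, 5] / [3] / [6] / [7] / [9]
Final shape: (3, 2, 1, 1, 1, 1).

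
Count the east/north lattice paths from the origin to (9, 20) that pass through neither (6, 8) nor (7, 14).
Number of paths = 5981388

Inclusion–exclusion. Total paths: C(29, 9) = 10015005. Through P₁: C(14, 6)·C(15, 3) = 1366365. Through P₂: C(21, 7)·C(8, 2) = 3255840. Since P₁ is strictly southwest of P₂, a monotone path through both must visit P₁ then P₂; paths through both = C(14, 6)·C(7, 1)·C(8, 2) = 588588. Avoid both = 10015005 − 1366365 − 3255840 + 588588 = 5981388.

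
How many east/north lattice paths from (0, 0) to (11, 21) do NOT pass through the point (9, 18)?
Number of paths = 82156230

Total paths from (0, 0) to (11, 21): C(32, 11) = 129024480. Paths through (9, 18): (paths (0, 0) → (9, 18)) × (paths (9, 18) → (11, 21)) = C(27, 9) · C(5, 2) = 4686825 · 10 = 46868250. Avoidance count = 129024480 − 46868250 = 82156230.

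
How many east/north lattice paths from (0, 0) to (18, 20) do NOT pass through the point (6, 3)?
Number of paths = 29218742070

Total paths from (0, 0) to (18, 20): C(38, 18) = 33578000610. Paths through (6, 3): (paths (0, 0) → (6, 3)) × (paths (6, 3) → (18, 20)) = C(9, 6) · C(29, 12) = 84 · 51895935 = 4359258540. Avoidance count = 33578000610 − 4359258540 = 29218742070.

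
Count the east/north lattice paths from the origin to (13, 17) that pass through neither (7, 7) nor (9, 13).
Number of paths = 64183714

Inclusion–exclusion. Total paths: C(30, 13) = 119759850. Through P₁: C(14, 7)·C(16, 6) = 27483456. Through P₂: C(22, 9)·C(8, 4) = 34819400. Since P₁ is strictly southwest of P₂, a monotone path through both must visit P₁ then P₂; paths through both = C(14, 7)·C(8, 2)·C(8, 4) = 6726720. Avoid both = 119759850 − 27483456 − 34819400 + 6726720 = 64183714.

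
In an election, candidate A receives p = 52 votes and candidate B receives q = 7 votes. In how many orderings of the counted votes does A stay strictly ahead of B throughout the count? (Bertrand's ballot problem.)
Strict-lead orderings = 260198730

Total orderings of the 59 votes with 52 for A: C(59, 52) = 341149446. By the Bertrand ballot formula (Cycle Lemma / reflection principle), the number of orderings in which A is strictly ahead of B throughout is (p − q)/(p + q) · C(p + q, p) = (52 − 7)/(52 + 7) · 341149446 = 260198730.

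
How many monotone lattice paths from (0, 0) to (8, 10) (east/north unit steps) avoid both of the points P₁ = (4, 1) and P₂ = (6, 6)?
Number of paths = 27898

Inclusion–exclusion. Total paths: C(18, 8) = 43758. Through P₁: C(5, 4)·C(13, 4) = 3575. Through P₂: C(12, 6)·C(6, 2) = 13860. Since P₁ is strictly southwest of P₂, a monotone path through both must visit P₁ then P₂; paths through both = C(5, 4)·C(7, 2)·C(6, 2) = 1575. Avoid both = 43758 − 3575 − 13860 + 1575 = 27898.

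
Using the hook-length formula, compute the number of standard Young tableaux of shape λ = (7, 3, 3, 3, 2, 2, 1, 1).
# SYT of shape (7, 3, 3, 3, 2, 2, 1, 1) = 1309458150

Hook-length formula: f^λ = n! / Π hook(c), product over all cells c of the Young diagram. For λ = (7, 3, 3, 3, 2, 2, 1, 1), n = 22 boxes. Hook lengths by row (left-to-right, top-to-bottom): [14, 11, 8, 4, 3, 2, 1]; [9, 6, 3]; [8, 5, 2]; [7, 4, 1]; [5, 2]; [4, 1]; [2]; [1]. Product of hooks = 858370867200. So f^λ = 22! / 858370867200 = 1124000727777607680000 / 858370867200 = 1309458150.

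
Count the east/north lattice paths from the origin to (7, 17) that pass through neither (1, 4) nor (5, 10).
Number of paths = 140136

Inclusion–exclusion. Total paths: C(24, 7) = 346104. Through P₁: C(5, 1)·C(19, 6) = 135660. Through P₂: C(15, 5)·C(9, 2) = 108108. Since P₁ is strictly southwest of P₂, a monotone path through both must visit P₁ then P₂; paths through both = C(5, 1)·C(10, 4)·C(9, 2) = 37800. Avoid both = 346104 − 135660 − 108108 + 37800 = 140136.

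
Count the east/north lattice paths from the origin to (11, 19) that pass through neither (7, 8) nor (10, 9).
Number of paths = 45110507

Inclusion–exclusion. Total paths: C(30, 11) = 54627300. Through P₁: C(15, 7)·C(15, 4) = 8783775. Through P₂: C(19, 10)·C(11, 1) = 1016158. Since P₁ is strictly southwest of P₂, a monotone path through both must visit P₁ then P₂; paths through both = C(15, 7)·C(4, 3)·C(11, 1) = 283140. Avoid both = 54627300 − 8783775 − 1016158 + 283140 = 45110507.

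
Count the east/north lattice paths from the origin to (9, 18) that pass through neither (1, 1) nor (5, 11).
Number of paths = 1742895

Inclusion–exclusion. Total paths: C(27, 9) = 4686825. Through P₁: C(2, 1)·C(25, 8) = 2163150. Through P₂: C(16, 5)·C(11, 4) = 1441440. Since P₁ is strictly southwest of P₂, a monotone path through both must visit P₁ then P₂; paths through both = C(2, 1)·C(14, 4)·C(11, 4) = 660660. Avoid both = 4686825 − 2163150 − 1441440 + 660660 = 1742895.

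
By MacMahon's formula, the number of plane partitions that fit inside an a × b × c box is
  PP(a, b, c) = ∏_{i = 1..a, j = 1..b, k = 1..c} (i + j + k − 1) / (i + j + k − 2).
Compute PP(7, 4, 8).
PP(7, 4, 8) = 1318349483880

Evaluate the triple product over i = 1..7, j = 1..4, k = 1..8. The factors are (2/1) · (3/2) · (4/3) · (5/4) · (6/5) · (7/6) · (8/7) · (9/8) · … (224 factors total). The numerators and denominators telescope so the product is an integer; carrying out the multiplication exactly gives PP(7, 4, 8) = 1318349483880.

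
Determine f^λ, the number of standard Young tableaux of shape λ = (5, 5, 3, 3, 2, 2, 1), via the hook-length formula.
# SYT of shape (5, 5, 3, 3, 2, 2, 1) = 444422160

Hook-length formula: f^λ = n! / Π hook(c), product over all cells c of the Young diagram. For λ = (5, 5, 3, 3, 2, 2, 1), n = 21 boxes. Hook lengths by row (left-to-right, top-to-bottom): [11, 9, 6, 3, 2]; [10, 8, 5, 2, 1]; [7, 5, 2]; [6, 4, 1]; [4, 2]; [3, 1]; [1]. Product of hooks = 114960384000. So f^λ = 21! / 114960384000 = 51090942171709440000 / 114960384000 = 444422160.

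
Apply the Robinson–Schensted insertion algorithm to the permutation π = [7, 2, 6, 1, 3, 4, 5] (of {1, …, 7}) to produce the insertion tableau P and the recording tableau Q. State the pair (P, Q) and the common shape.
P = [1, 3, 4, 5] / [2, 6] / [7];  Q = [1, 3, 6, 7] / [2, 5] / [4];  common shape = (4, 2, 1)

Row-insert the values π_1, π_2, … into P one at a time, bumping the leftmost entry strictly greater than the inserted value down to the next row. The recording tableau Q records, in position (i, j), the step at which that cell was added to P.
  Insert 7 (step 1): P = [7];  Q = [1]
  Insert 2 (step 2): P = [2] / [7];  Q = [1] / [2]
  Insert 6 (step 3): P = [2, 6] / [7];  Q = [1, 3] / [2]
  Insert 1 (step 4): P = [1, 6] / [2] / [7];  Q = [1, 3] / [2] / [4]
  Insert 3 (step 5): P = [1, 3] / [2, 6] / [7];  Q = [1, 3] / [2, 5] / [4]
  Insert 4 (step 6): P = [1, 3, 4] / [2, 6] / [7];  Q = [1, 3, 6] / [2, 5] / [4]
  Insert 5 (step 7): P = [1, 3, 4, 5] / [2, 6] / [7];  Q = [1, 3, 6, 7] / [2, 5] / [4]
Final shape: (4, 2, 1).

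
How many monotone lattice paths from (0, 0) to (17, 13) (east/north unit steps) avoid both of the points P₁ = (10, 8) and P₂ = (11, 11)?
Number of paths = 70252314

Inclusion–exclusion. Total paths: C(30, 17) = 119759850. Through P₁: C(18, 10)·C(12, 7) = 34656336. Through P₂: C(22, 11)·C(8, 6) = 19752096. Since P₁ is strictly southwest of P₂, a monotone path through both must visit P₁ then P₂; paths through both = C(18, 10)·C(4, 1)·C(8, 6) = 4900896. Avoid both = 119759850 − 34656336 − 19752096 + 4900896 = 70252314.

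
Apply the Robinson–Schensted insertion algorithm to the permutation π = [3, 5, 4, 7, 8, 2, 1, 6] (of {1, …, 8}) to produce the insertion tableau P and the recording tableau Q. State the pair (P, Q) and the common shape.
P = [1, 4, 6, 8] / [2, 7] / [3] / [5];  Q = [1, 2, 4, 5] / [3, 8] / [6] / [7];  common shape = (4, 2, 1, 1)

Row-insert the values π_1, π_2, … into P one at a time, bumping the leftmost entry strictly greater than the inserted value down to the next row. The recording tableau Q records, in position (i, j), the step at which that cell was added to P.
  Insert 3 (step 1): P = [3];  Q = [1]
  Insert 5 (step 2): P = [3, 5];  Q = [1, 2]
  Insert 4 (step 3): P = [3, 4] / [5];  Q = [1, 2] / [3]
  Insert 7 (step 4): P = [3, 4, 7] / [5];  Q = [1, 2, 4] / [3]
  Insert 8 (step 5): P = [3, 4, 7, 8] / [5];  Q = [1, 2, 4, 5] / [3]
  Insert 2 (step 6): P = [2, 4, 7, 8] / [3] / [5];  Q = [1, 2, 4, 5] / [3] / [6]
  Insert 1 (step 7): P = [1, 4, 7, 8] / [2] / [3] / [5];  Q = [1, 2, 4, 5] / [3] / [6] / [7]
  Insert 6 (step 8): P = [1, 4, 6, 8] / [2, 7] / [3] / [5];  Q = [1, 2, 4, 5] / [3, 8] / [6] / [7]
Final shape: (4, 2, 1, 1).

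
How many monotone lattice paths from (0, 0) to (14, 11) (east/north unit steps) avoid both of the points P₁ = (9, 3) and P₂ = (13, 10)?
Number of paths = 2031328

Inclusion–exclusion. Total paths: C(25, 14) = 4457400. Through P₁: C(12, 9)·C(13, 5) = 283140. Through P₂: C(23, 13)·C(2, 1) = 2288132. Since P₁ is strictly southwest of P₂, a monotone path through both must visit P₁ then P₂; paths through both = C(12, 9)·C(11, 4)·C(2, 1) = 145200. Avoid both = 4457400 − 283140 − 2288132 + 145200 = 2031328.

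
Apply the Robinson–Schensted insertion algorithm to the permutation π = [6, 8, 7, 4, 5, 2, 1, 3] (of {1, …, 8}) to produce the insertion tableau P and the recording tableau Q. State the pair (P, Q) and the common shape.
P = [1, 3] / [2, 5] / [4, 7] / [6] / [8];  Q = [1, 2] / [3, 5] / [4, 8] / [6] / [7];  common shape = (2, 2, 2, 1, 1)

Row-insert the values π_1, π_2, … into P one at a time, bumping the leftmost entry strictly greater than the inserted value down to the next row. The recording tableau Q records, in position (i, j), the step at which that cell was added to P.
  Insert 6 (step 1): P = [6];  Q = [1]
  Insert 8 (step 2): P = [6, 8];  Q = [1, 2]
  Insert 7 (step 3): P = [6, 7] / [8];  Q = [1, 2] / [3]
  Insert 4 (step 4): P = [4, 7] / [6] / [8];  Q = [1, 2] / [3] / [4]
  Insert 5 (step 5): P = [4, 5] / [6, 7] / [8];  Q = [1, 2] / [3, 5] / [4]
  Insert 2 (step 6): P = [2, 5] / [4, 7] / [6] / [8];  Q = [1, 2] / [3, 5] / [4] / [6]
  Insert 1 (step 7): P = [1, 5] / [2, 7] / [4] / [6] / [8];  Q = [1, 2] / [3, 5] / [4] / [6] / [7]
  Insert 3 (step 8): P = [1, 3] / [2, 5] / [4, 7] / [6] / [8];  Q = [1, 2] / [3, 5] / [4, 8] / [6] / [7]
Final shape: (2, 2, 2, 1, 1).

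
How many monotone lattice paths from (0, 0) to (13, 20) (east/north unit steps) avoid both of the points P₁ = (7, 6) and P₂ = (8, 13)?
Number of paths = 356362776

Inclusion–exclusion. Total paths: C(33, 13) = 573166440. Through P₁: C(13, 7)·C(20, 6) = 66512160. Through P₂: C(21, 8)·C(12, 5) = 161164080. Since P₁ is strictly southwest of P₂, a monotone path through both must visit P₁ then P₂; paths through both = C(13, 7)·C(8, 1)·C(12, 5) = 10872576. Avoid both = 573166440 − 66512160 − 161164080 + 10872576 = 356362776.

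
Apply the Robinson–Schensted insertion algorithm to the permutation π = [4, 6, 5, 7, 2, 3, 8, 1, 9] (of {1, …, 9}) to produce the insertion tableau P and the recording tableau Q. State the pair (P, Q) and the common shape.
P = [1, 3, 7, 8, 9] / [2, 5] / [4] / [6];  Q = [1, 2, 4, 7, 9] / [3, 6] / [5] / [8];  common shape = (5, 2, 1, 1)

Row-insert the values π_1, π_2, … into P one at a time, bumping the leftmost entry strictly greater than the inserted value down to the next row. The recording tableau Q records, in position (i, j), the step at which that cell was added to P.
  Insert 4 (step 1): P = [4];  Q = [1]
  Insert 6 (step 2): P = [4, 6];  Q = [1, 2]
  Insert 5 (step 3): P = [4, 5] / [6];  Q = [1, 2] / [3]
  Insert 7 (step 4): P = [4, 5, 7] / [6];  Q = [1, 2, 4] / [3]
  Insert 2 (step 5): P = [2, 5, 7] / [4] / [6];  Q = [1, 2, 4] / [3] / [5]
  Insert 3 (step 6): P = [2, 3, 7] / [4, 5] / [6];  Q = [1, 2, 4] / [3, 6] / [5]
  Insert 8 (step 7): P = [2, 3, 7, 8] / [4, 5] / [6];  Q = [1, 2, 4, 7] / [3, 6] / [5]
  Insert 1 (step 8): P = [1, 3, 7, 8] / [2, 5] / [4] / [6];  Q = [1, 2, 4, 7] / [3, 6] / [5] / [8]
  Insert 9 (step 9): P = [1, 3, 7, 8, 9] / [2, 5] / [4] / [6];  Q = [1, 2, 4, 7, 9] / [3, 6] / [5] / [8]
Final shape: (5, 2, 1, 1).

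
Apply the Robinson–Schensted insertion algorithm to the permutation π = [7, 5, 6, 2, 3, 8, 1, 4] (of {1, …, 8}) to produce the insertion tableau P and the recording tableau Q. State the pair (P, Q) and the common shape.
P = [1, 3, 4] / [2, 6, 8] / [5] / [7];  Q = [1, 3, 6] / [2, 5, 8] / [4] / [7];  common shape = (3, 3, 1, 1)

Row-insert the values π_1, π_2, … into P one at a time, bumping the leftmost entry strictly greater than the inserted value down to the next row. The recording tableau Q records, in position (i, j), the step at which that cell was added to P.
  Insert 7 (step 1): P = [7];  Q = [1]
  Insert 5 (step 2): P = [5] / [7];  Q = [1] / [2]
  Insert 6 (step 3): P = [5, 6] / [7];  Q = [1, 3] / [2]
  Insert 2 (step 4): P = [2, 6] / [5] / [7];  Q = [1, 3] / [2] / [4]
  Insert 3 (step 5): P = [2, 3] / [5, 6] / [7];  Q = [1, 3] / [2, 5] / [4]
  Insert 8 (step 6): P = [2, 3, 8] / [5, 6] / [7];  Q = [1, 3, 6] / [2, 5] / [4]
  Insert 1 (step 7): P = [1, 3, 8] / [2, 6] / [5] / [7];  Q = [1, 3, 6] / [2, 5] / [4] / [7]
  Insert 4 (step 8): P = [1, 3, 4] / [2, 6, 8] / [5] / [7];  Q = [1, 3, 6] / [2, 5, 8] / [4] / [7]
Final shape: (3, 3, 1, 1).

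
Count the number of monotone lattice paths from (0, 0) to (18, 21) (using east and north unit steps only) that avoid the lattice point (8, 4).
Number of paths = 58183182915

Total paths from (0, 0) to (18, 21): C(39, 18) = 62359143990. Paths through (8, 4): (paths (0, 0) → (8, 4)) × (paths (8, 4) → (18, 21)) = C(12, 8) · C(27, 10) = 495 · 8436285 = 4175961075. Avoidance count = 62359143990 − 4175961075 = 58183182915.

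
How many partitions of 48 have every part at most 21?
p(48, parts ≤ 21) = 135550

Use the recurrence p(n, m) = p(n, m−1) + p(n−m, m): either the largest part is < m (count p(n, m−1)) or the largest part is exactly m (remove one copy of m, count p(n−m, m)). With p(0, ·) = 1 this gives p(48, parts ≤ 21) = 135550. (By conjugating Young diagrams, this also counts partitions of 48 into at most 21 parts.)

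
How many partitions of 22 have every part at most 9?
p(22, parts ≤ 9) = 732

Use the recurrence p(n, m) = p(n, m−1) + p(n−m, m): either the largest part is < m (count p(n, m−1)) or the largest part is exactly m (remove one copy of m, count p(n−m, m)). With p(0, ·) = 1 this gives p(22, parts ≤ 9) = 732. (By conjugating Young diagrams, this also counts partitions of 22 into at most 9 parts.)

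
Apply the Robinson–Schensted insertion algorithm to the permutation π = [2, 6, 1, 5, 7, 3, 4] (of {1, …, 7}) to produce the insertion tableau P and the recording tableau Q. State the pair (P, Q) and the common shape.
P = [1, 3, 4] / [2, 5, 7] / [6];  Q = [1, 2, 5] / [3, 4, 7] / [6];  common shape = (3, 3, 1)

Row-insert the values π_1, π_2, … into P one at a time, bumping the leftmost entry strictly greater than the inserted value down to the next row. The recording tableau Q records, in position (i, j), the step at which that cell was added to P.
  Insert 2 (step 1): P = [2];  Q = [1]
  Insert 6 (step 2): P = [2, 6];  Q = [1, 2]
  Insert 1 (step 3): P = [1, 6] / [2];  Q = [1, 2] / [3]
  Insert 5 (step 4): P = [1, 5] / [2, 6];  Q = [1, 2] / [3, 4]
  Insert 7 (step 5): P = [1, 5, 7] / [2, 6];  Q = [1, 2, 5] / [3, 4]
  Insert 3 (step 6): P = [1, 3, 7] / [2, 5] / [6];  Q = [1, 2, 5] / [3, 4] / [6]
  Insert 4 (step 7): P = [1, 3, 4] / [2, 5, 7] / [6];  Q = [1, 2, 5] / [3, 4, 7] / [6]
Final shape: (3, 3, 1).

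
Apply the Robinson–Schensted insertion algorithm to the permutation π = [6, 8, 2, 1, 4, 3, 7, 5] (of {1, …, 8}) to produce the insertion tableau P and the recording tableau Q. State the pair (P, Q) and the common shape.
P = [1, 3, 5] / [2, 4, 7] / [6, 8];  Q = [1, 2, 7] / [3, 5, 8] / [4, 6];  common shape = (3, 3, 2)

Row-insert the values π_1, π_2, … into P one at a time, bumping the leftmost entry strictly greater than the inserted value down to the next row. The recording tableau Q records, in position (i, j), the step at which that cell was added to P.
  Insert 6 (step 1): P = [6];  Q = [1]
  Insert 8 (step 2): P = [6, 8];  Q = [1, 2]
  Insert 2 (step 3): P = [2, 8] / [6];  Q = [1, 2] / [3]
  Insert 1 (step 4): P = [1, 8] / [2] / [6];  Q = [1, 2] / [3] / [4]
  Insert 4 (step 5): P = [1, 4] / [2, 8] / [6];  Q = [1, 2] / [3, 5] / [4]
  Insert 3 (step 6): P = [1, 3] / [2, 4] / [6, 8];  Q = [1, 2] / [3, 5] / [4, 6]
  Insert 7 (step 7): P = [1, 3, 7] / [2, 4] / [6, 8];  Q = [1, 2, 7] / [3, 5] / [4, 6]
  Insert 5 (step 8): P = [1, 3, 5] / [2, 4, 7] / [6, 8];  Q = [1, 2, 7] / [3, 5, 8] / [4, 6]
Final shape: (3, 3, 2).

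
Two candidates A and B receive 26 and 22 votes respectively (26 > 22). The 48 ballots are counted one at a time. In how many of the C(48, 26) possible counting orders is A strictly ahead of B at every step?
Strict-lead orderings = 2282138106804

Total orderings of the 48 votes with 26 for A: C(48, 26) = 27385657281648. By the Bertrand ballot formula (Cycle Lemma / reflection principle), the number of orderings in which A is strictly ahead of B throughout is (p − q)/(p + q) · C(p + q, p) = (26 − 22)/(26 + 22) · 27385657281648 = 2282138106804.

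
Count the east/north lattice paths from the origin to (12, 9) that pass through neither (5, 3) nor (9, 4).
Number of paths = 173474

Inclusion–exclusion. Total paths: C(21, 12) = 293930. Through P₁: C(8, 5)·C(13, 7) = 96096. Through P₂: C(13, 9)·C(8, 3) = 40040. Since P₁ is strictly southwest of P₂, a monotone path through both must visit P₁ then P₂; paths through both = C(8, 5)·C(5, 4)·C(8, 3) = 15680. Avoid both = 293930 − 96096 − 40040 + 15680 = 173474.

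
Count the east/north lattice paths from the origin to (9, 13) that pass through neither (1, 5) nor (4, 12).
Number of paths = 413600

Inclusion–exclusion. Total paths: C(22, 9) = 497420. Through P₁: C(6, 1)·C(16, 8) = 77220. Through P₂: C(16, 4)·C(6, 5) = 10920. Since P₁ is strictly southwest of P₂, a monotone path through both must visit P₁ then P₂; paths through both = C(6, 1)·C(10, 3)·C(6, 5) = 4320. Avoid both = 497420 − 77220 − 10920 + 4320 = 413600.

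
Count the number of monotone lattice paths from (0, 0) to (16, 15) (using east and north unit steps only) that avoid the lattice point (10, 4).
Number of paths = 288151819

Total paths from (0, 0) to (16, 15): C(31, 16) = 300540195. Paths through (10, 4): (paths (0, 0) → (10, 4)) × (paths (10, 4) → (16, 15)) = C(14, 10) · C(17, 6) = 1001 · 12376 = 12388376. Avoidance count = 300540195 − 12388376 = 288151819.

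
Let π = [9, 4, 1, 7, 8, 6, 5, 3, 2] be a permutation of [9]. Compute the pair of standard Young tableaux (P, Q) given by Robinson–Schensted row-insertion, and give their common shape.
P = [1, 2, 8] / [3, 5] / [4] / [6] / [7] / [9];  Q = [1, 4, 5] / [2, 6] / [3] / [7] / [8] / [9];  common shape = (3, 2, 1, 1, 1, 1)

Row-insert the values π_1, π_2, … into P one at a time, bumping the leftmost entry strictly greater than the inserted value down to the next row. The recording tableau Q records, in position (i, j), the step at which that cell was added to P.
  Insert 9 (step 1): P = [9];  Q = [1]
  Insert 4 (step 2): P = [4] / [9];  Q = [1] / [2]
  Insert 1 (step 3): P = [1] / [4] / [9];  Q = [1] / [2] / [3]
  Insert 7 (step 4): P = [1, 7] / [4] / [9];  Q = [1, 4] / [2] / [3]
  Insert 8 (step 5): P = [1, 7, 8] / [4] / [9];  Q = [1, 4, 5] / [2] / [3]
  Insert 6 (step 6): P = [1, 6, 8] / [4, 7] / [9];  Q = [1, 4, 5] / [2, 6] / [3]
  Insert 5 (step 7): P = [1, 5, 8] / [4, 6] / [7] / [9];  Q = [1, 4, 5] / [2, 6] / [3] / [7]
  Insert 3 (step 8): P = [1, 3, 8] / [4, 5] / [6] / [7] / [9];  Q = [1, 4, 5] / [2, 6] / [3] / [7] / [8]
  Insert 2 (step 9): P = [1, 2, 8] / [3, 5] / [4] / [6] / [7] / [9];  Q = [1, 4, 5] / [2, 6] / [3] / [7] / [8] / [9]
Final shape: (3, 2, 1, 1, 1, 1).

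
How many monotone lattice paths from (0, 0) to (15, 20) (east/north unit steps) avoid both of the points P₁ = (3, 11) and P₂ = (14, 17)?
Number of paths = 2098241996

Inclusion–exclusion. Total paths: C(35, 15) = 3247943160. Through P₁: C(14, 3)·C(21, 12) = 106990520. Through P₂: C(31, 14)·C(4, 1) = 1060730100. Since P₁ is strictly southwest of P₂, a monotone path through both must visit P₁ then P₂; paths through both = C(14, 3)·C(17, 11)·C(4, 1) = 18019456. Avoid both = 3247943160 − 106990520 − 1060730100 + 18019456 = 2098241996.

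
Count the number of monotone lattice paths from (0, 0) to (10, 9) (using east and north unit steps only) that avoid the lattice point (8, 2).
Number of paths = 90758

Total paths from (0, 0) to (10, 9): C(19, 10) = 92378. Paths through (8, 2): (paths (0, 0) → (8, 2)) × (paths (8, 2) → (10, 9)) = C(10, 8) · C(9, 2) = 45 · 36 = 1620. Avoidance count = 92378 − 1620 = 90758.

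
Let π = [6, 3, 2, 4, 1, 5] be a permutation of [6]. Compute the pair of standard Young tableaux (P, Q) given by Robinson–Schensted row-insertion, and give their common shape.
P = [1, 4, 5] / [2] / [3] / [6];  Q = [1, 4, 6] / [2] / [3] / [5];  common shape = (3, 1, 1, 1)

Row-insert the values π_1, π_2, … into P one at a time, bumping the leftmost entry strictly greater than the inserted value down to the next row. The recording tableau Q records, in position (i, j), the step at which that cell was added to P.
  Insert 6 (step 1): P = [6];  Q = [1]
  Insert 3 (step 2): P = [3] / [6];  Q = [1] / [2]
  Insert 2 (step 3): P = [2] / [3] / [6];  Q = [1] / [2] / [3]
  Insert 4 (step 4): P = [2, 4] / [3] / [6];  Q = [1, 4] / [2] / [3]
  Insert 1 (step 5): P = [1, 4] / [2] / [3] / [6];  Q = [1, 4] / [2] / [3] / [5]
  Insert 5 (step 6): P = [1, 4, 5] / [2] / [3] / [6];  Q = [1, 4, 6] / [2] / [3] / [5]
Final shape: (3, 1, 1, 1).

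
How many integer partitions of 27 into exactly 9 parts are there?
p(27, 9 parts) = 318

Partitions of n into exactly k parts are in bijection with partitions of n − k into at most k parts (subtract 1 from each part). So p(27, exactly 9) = p(18, parts ≤ 9). Computing via the recurrence p(m, j) = p(m, j−1) + p(m−j, j) gives 318.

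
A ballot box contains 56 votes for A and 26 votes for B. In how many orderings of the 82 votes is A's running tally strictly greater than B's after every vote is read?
Strict-lead orderings = 606521543011850426040

Total orderings of the 82 votes with 56 for A: C(82, 56) = 1657825550899057831176. By the Bertrand ballot formula (Cycle Lemma / reflection principle), the number of orderings in which A is strictly ahead of B throughout is (p − q)/(p + q) · C(p + q, p) = (56 − 26)/(56 + 26) · 1657825550899057831176 = 606521543011850426040.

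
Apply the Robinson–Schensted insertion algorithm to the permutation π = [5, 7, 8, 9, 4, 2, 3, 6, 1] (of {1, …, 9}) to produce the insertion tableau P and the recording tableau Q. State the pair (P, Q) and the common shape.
P = [1, 3, 6, 9] / [2, 7, 8] / [4] / [5];  Q = [1, 2, 3, 4] / [5, 7, 8] / [6] / [9];  common shape = (4, 3, 1, 1)

Row-insert the values π_1, π_2, … into P one at a time, bumping the leftmost entry strictly greater than the inserted value down to the next row. The recording tableau Q records, in position (i, j), the step at which that cell was added to P.
  Insert 5 (step 1): P = [5];  Q = [1]
  Insert 7 (step 2): P = [5, 7];  Q = [1, 2]
  Insert 8 (step 3): P = [5, 7, 8];  Q = [1, 2, 3]
  Insert 9 (step 4): P = [5, 7, 8, 9];  Q = [1, 2, 3, 4]
  Insert 4 (step 5): P = [4, 7, 8, 9] / [5];  Q = [1, 2, 3, 4] / [5]
  Insert 2 (step 6): P = [2, 7, 8, 9] / [4] / [5];  Q = [1, 2, 3, 4] / [5] / [6]
  Insert 3 (step 7): P = [2, 3, 8, 9] / [4, 7] / [5];  Q = [1, 2, 3, 4] / [5, 7] / [6]
  Insert 6 (step 8): P = [2, 3, 6, 9] / [4, 7, 8] / [5];  Q = [1, 2, 3, 4] / [5, 7, 8] / [6]
  Insert 1 (step 9): P = [1, 3, 6, 9] / [2, 7, 8] / [4] / [5];  Q = [1, 2, 3, 4] / [5, 7, 8] / [6] / [9]
Final shape: (4, 3, 1, 1).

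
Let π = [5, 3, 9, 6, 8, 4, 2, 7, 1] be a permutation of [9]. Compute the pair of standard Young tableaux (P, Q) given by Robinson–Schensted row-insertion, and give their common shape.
P = [1, 4, 7] / [2, 6, 8] / [3] / [5] / [9];  Q = [1, 3, 5] / [2, 4, 8] / [6] / [7] / [9];  common shape = (3, 3, 1, 1, 1)

Row-insert the values π_1, π_2, … into P one at a time, bumping the leftmost entry strictly greater than the inserted value down to the next row. The recording tableau Q records, in position (i, j), the step at which that cell was added to P.
  Insert 5 (step 1): P = [5];  Q = [1]
  Insert 3 (step 2): P = [3] / [5];  Q = [1] / [2]
  Insert 9 (step 3): P = [3, 9] / [5];  Q = [1, 3] / [2]
  Insert 6 (step 4): P = [3, 6] / [5, 9];  Q = [1, 3] / [2, 4]
  Insert 8 (step 5): P = [3, 6, 8] / [5, 9];  Q = [1, 3, 5] / [2, 4]
  Insert 4 (step 6): P = [3, 4, 8] / [5, 6] / [9];  Q = [1, 3, 5] / [2, 4] / [6]
  Insert 2 (step 7): P = [2, 4, 8] / [3, 6] / [5] / [9];  Q = [1, 3, 5] / [2, 4] / [6] / [7]
  Insert 7 (step 8): P = [2, 4, 7] / [3, 6, 8] / [5] / [9];  Q = [1, 3, 5] / [2, 4, 8] / [6] / [7]
  Insert 1 (step 9): P = [1, 4, 7] / [2, 6, 8] / [3] / [5] / [9];  Q = [1, 3, 5] / [2, 4, 8] / [6] / [7] / [9]
Final shape: (3, 3, 1, 1, 1).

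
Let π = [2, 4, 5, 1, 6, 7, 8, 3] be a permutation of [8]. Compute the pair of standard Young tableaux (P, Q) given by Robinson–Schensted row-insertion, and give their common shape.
P = [1, 3, 5, 6, 7, 8] / [2, 4];  Q = [1, 2, 3, 5, 6, 7] / [4, 8];  common shape = (6, 2)

Row-insert the values π_1, π_2, … into P one at a time, bumping the leftmost entry strictly greater than the inserted value down to the next row. The recording tableau Q records, in position (i, j), the step at which that cell was added to P.
  Insert 2 (step 1): P = [2];  Q = [1]
  Insert 4 (step 2): P = [2, 4];  Q = [1, 2]
  Insert 5 (step 3): P = [2, 4, 5];  Q = [1, 2, 3]
  Insert 1 (step 4): P = [1, 4, 5] / [2];  Q = [1, 2, 3] / [4]
  Insert 6 (step 5): P = [1, 4, 5, 6] / [2];  Q = [1, 2, 3, 5] / [4]
  Insert 7 (step 6): P = [1, 4, 5, 6, 7] / [2];  Q = [1, 2, 3, 5, 6] / [4]
  Insert 8 (step 7): P = [1, 4, 5, 6, 7, 8] / [2];  Q = [1, 2, 3, 5, 6, 7] / [4]
  Insert 3 (step 8): P = [1, 3, 5, 6, 7, 8] / [2, 4];  Q = [1, 2, 3, 5, 6, 7] / [4, 8]
Final shape: (6, 2).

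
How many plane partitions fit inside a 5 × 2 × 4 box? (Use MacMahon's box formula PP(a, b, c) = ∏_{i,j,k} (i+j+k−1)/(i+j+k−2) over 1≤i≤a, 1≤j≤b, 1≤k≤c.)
PP(5, 2, 4) = 5292

Evaluate the triple product over i = 1..5, j = 1..2, k = 1..4. The factors are (2/1) · (3/2) · (4/3) · (5/4) · (3/2) · (4/3) · (5/4) · (6/5) · … (40 factors total). The numerators and denominators telescope so the product is an integer; carrying out the multiplication exactly gives PP(5, 2, 4) = 5292.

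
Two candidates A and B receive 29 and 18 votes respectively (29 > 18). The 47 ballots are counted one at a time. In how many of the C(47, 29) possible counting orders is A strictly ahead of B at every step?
Strict-lead orderings = 1069258071970

Total orderings of the 47 votes with 29 for A: C(47, 29) = 4568648125690. By the Bertrand ballot formula (Cycle Lemma / reflection principle), the number of orderings in which A is strictly ahead of B throughout is (p − q)/(p + q) · C(p + q, p) = (29 − 18)/(29 + 18) · 4568648125690 = 1069258071970.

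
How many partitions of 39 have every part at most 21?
p(39, parts ≤ 21) = 29973

Use the recurrence p(n, m) = p(n, m−1) + p(n−m, m): either the largest part is < m (count p(n, m−1)) or the largest part is exactly m (remove one copy of m, count p(n−m, m)). With p(0, ·) = 1 this gives p(39, parts ≤ 21) = 29973. (By conjugating Young diagrams, this also counts partitions of 39 into at most 21 parts.)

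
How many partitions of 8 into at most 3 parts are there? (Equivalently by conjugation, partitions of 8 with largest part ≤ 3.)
p(8, parts ≤ 3) = 10

Partitions of 8 with all parts ≤ 3: 3+3+2, 3+3+1+1, 3+2+2+1, 3+2+1+1+1, 3+1+1+1+1+1, 2+2+2+2, 2+2+2+1+1, 2+2+1+1+1+1, 2+1+1+1+1+1+1, 1+1+1+1+1+1+1+1. Count = 10.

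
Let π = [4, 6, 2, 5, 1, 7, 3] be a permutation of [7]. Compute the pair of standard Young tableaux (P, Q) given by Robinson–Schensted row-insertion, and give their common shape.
P = [1, 3, 7] / [2, 5] / [4, 6];  Q = [1, 2, 6] / [3, 4] / [5, 7];  common shape = (3, 2, 2)

Row-insert the values π_1, π_2, … into P one at a time, bumping the leftmost entry strictly greater than the inserted value down to the next row. The recording tableau Q records, in position (i, j), the step at which that cell was added to P.
  Insert 4 (step 1): P = [4];  Q = [1]
  Insert 6 (step 2): P = [4, 6];  Q = [1, 2]
  Insert 2 (step 3): P = [2, 6] / [4];  Q = [1, 2] / [3]
  Insert 5 (step 4): P = [2, 5] / [4, 6];  Q = [1, 2] / [3, 4]
  Insert 1 (step 5): P = [1, 5] / [2, 6] / [4];  Q = [1, 2] / [3, 4] / [5]
  Insert 7 (step 6): P = [1, 5, 7] / [2, 6] / [4];  Q = [1, 2, 6] / [3, 4] / [5]
  Insert 3 (step 7): P = [1, 3, 7] / [2, 5] / [4, 6];  Q = [1, 2, 6] / [3, 4] / [5, 7]
Final shape: (3, 2, 2).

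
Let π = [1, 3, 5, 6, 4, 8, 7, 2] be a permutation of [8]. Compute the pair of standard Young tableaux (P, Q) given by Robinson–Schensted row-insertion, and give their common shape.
P = [1, 2, 4, 6, 7] / [3, 8] / [5];  Q = [1, 2, 3, 4, 6] / [5, 7] / [8];  common shape = (5, 2, 1)

Row-insert the values π_1, π_2, … into P one at a time, bumping the leftmost entry strictly greater than the inserted value down to the next row. The recording tableau Q records, in position (i, j), the step at which that cell was added to P.
  Insert 1 (step 1): P = [1];  Q = [1]
  Insert 3 (step 2): P = [1, 3];  Q = [1, 2]
  Insert 5 (step 3): P = [1, 3, 5];  Q = [1, 2, 3]
  Insert 6 (step 4): P = [1, 3, 5, 6];  Q = [1, 2, 3, 4]
  Insert 4 (step 5): P = [1, 3, 4, 6] / [5];  Q = [1, 2, 3, 4] / [5]
  Insert 8 (step 6): P = [1, 3, 4, 6, 8] / [5];  Q = [1, 2, 3, 4, 6] / [5]
  Insert 7 (step 7): P = [1, 3, 4, 6, 7] / [5, 8];  Q = [1, 2, 3, 4, 6] / [5, 7]
  Insert 2 (step 8): P = [1, 2, 4, 6, 7] / [3, 8] / [5];  Q = [1, 2, 3, 4, 6] / [5, 7] / [8]
Final shape: (5, 2, 1).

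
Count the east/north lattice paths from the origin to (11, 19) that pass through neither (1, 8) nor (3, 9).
Number of paths = 43007562

Inclusion–exclusion. Total paths: C(30, 11) = 54627300. Through P₁: C(9, 1)·C(21, 10) = 3174444. Through P₂: C(12, 3)·C(18, 8) = 9626760. Since P₁ is strictly southwest of P₂, a monotone path through both must visit P₁ then P₂; paths through both = C(9, 1)·C(3, 2)·C(18, 8) = 1181466. Avoid both = 54627300 − 3174444 − 9626760 + 1181466 = 43007562.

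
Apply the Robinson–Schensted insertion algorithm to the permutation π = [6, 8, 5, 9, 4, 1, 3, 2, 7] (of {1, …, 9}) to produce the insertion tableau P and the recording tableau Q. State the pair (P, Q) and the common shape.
P = [1, 2, 7] / [3, 8, 9] / [4] / [5] / [6];  Q = [1, 2, 4] / [3, 7, 9] / [5] / [6] / [8];  common shape = (3, 3, 1, 1, 1)

Row-insert the values π_1, π_2, … into P one at a time, bumping the leftmost entry strictly greater than the inserted value down to the next row. The recording tableau Q records, in position (i, j), the step at which that cell was added to P.
  Insert 6 (step 1): P = [6];  Q = [1]
  Insert 8 (step 2): P = [6, 8];  Q = [1, 2]
  Insert 5 (step 3): P = [5, 8] / [6];  Q = [1, 2] / [3]
  Insert 9 (step 4): P = [5, 8, 9] / [6];  Q = [1, 2, 4] / [3]
  Insert 4 (step 5): P = [4, 8, 9] / [5] / [6];  Q = [1, 2, 4] / [3] / [5]
  Insert 1 (step 6): P = [1, 8, 9] / [4] / [5] / [6];  Q = [1, 2, 4] / [3] / [5] / [6]
  Insert 3 (step 7): P = [1, 3, 9] / [4, 8] / [5] / [6];  Q = [1, 2, 4] / [3, 7] / [5] / [6]
  Insert 2 (step 8): P = [1, 2, 9] / [3, 8] / [4] / [5] / [6];  Q = [1, 2, 4] / [3, 7] / [5] / [6] / [8]
  Insert 7 (step 9): P = [1, 2, 7] / [3, 8, 9] / [4] / [5] / [6];  Q = [1, 2, 4] / [3, 7, 9] / [5] / [6] / [8]
Final shape: (3, 3, 1, 1, 1).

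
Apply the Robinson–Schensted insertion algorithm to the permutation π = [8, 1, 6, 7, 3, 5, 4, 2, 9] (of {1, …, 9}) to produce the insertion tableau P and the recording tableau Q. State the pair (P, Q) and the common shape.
P = [1, 2, 4, 9] / [3, 7] / [5] / [6] / [8];  Q = [1, 3, 4, 9] / [2, 6] / [5] / [7] / [8];  common shape = (4, 2, 1, 1, 1)

Row-insert the values π_1, π_2, … into P one at a time, bumping the leftmost entry strictly greater than the inserted value down to the next row. The recording tableau Q records, in position (i, j), the step at which that cell was added to P.
  Insert 8 (step 1): P = [8];  Q = [1]
  Insert 1 (step 2): P = [1] / [8];  Q = [1] / [2]
  Insert 6 (step 3): P = [1, 6] / [8];  Q = [1, 3] / [2]
  Insert 7 (step 4): P = [1, 6, 7] / [8];  Q = [1, 3, 4] / [2]
  Insert 3 (step 5): P = [1, 3, 7] / [6] / [8];  Q = [1, 3, 4] / [2] / [5]
  Insert 5 (step 6): P = [1, 3, 5] / [6, 7] / [8];  Q = [1, 3, 4] / [2, 6] / [5]
  Insert 4 (step 7): P = [1, 3, 4] / [5, 7] / [6] / [8];  Q = [1, 3, 4] / [2, 6] / [5] / [7]
  Insert 2 (step 8): P = [1, 2, 4] / [3, 7] / [5] / [6] / [8];  Q = [1, 3, 4] / [2, 6] / [5] / [7] / [8]
  Insert 9 (step 9): P = [1, 2, 4, 9] / [3, 7] / [5] / [6] / [8];  Q = [1, 3, 4, 9] / [2, 6] / [5] / [7] / [8]
Final shape: (4, 2, 1, 1, 1).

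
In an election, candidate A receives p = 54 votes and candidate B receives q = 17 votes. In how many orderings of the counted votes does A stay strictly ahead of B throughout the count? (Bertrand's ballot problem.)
Strict-lead orderings = 5397842680727420

Total orderings of the 71 votes with 54 for A: C(71, 54) = 10358022441395860. By the Bertrand ballot formula (Cycle Lemma / reflection principle), the number of orderings in which A is strictly ahead of B throughout is (p − q)/(p + q) · C(p + q, p) = (54 − 17)/(54 + 17) · 10358022441395860 = 5397842680727420.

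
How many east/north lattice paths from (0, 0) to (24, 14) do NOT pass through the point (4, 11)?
Number of paths = 9667136685

Total paths from (0, 0) to (24, 14): C(38, 24) = 9669554100. Paths through (4, 11): (paths (0, 0) → (4, 11)) × (paths (4, 11) → (24, 14)) = C(15, 4) · C(23, 20) = 1365 · 1771 = 2417415. Avoidance count = 9669554100 − 2417415 = 9667136685.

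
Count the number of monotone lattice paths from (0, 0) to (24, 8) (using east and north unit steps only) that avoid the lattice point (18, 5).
Number of paths = 7691784

Total paths from (0, 0) to (24, 8): C(32, 24) = 10518300. Paths through (18, 5): (paths (0, 0) → (18, 5)) × (paths (18, 5) → (24, 8)) = C(23, 18) · C(9, 6) = 33649 · 84 = 2826516. Avoidance count = 10518300 − 2826516 = 7691784.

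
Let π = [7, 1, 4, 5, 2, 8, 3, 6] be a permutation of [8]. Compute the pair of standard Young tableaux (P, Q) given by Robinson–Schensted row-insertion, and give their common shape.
P = [1, 2, 3, 6] / [4, 5, 8] / [7];  Q = [1, 3, 4, 6] / [2, 7, 8] / [5];  common shape = (4, 3, 1)

Row-insert the values π_1, π_2, … into P one at a time, bumping the leftmost entry strictly greater than the inserted value down to the next row. The recording tableau Q records, in position (i, j), the step at which that cell was added to P.
  Insert 7 (step 1): P = [7];  Q = [1]
  Insert 1 (step 2): P = [1] / [7];  Q = [1] / [2]
  Insert 4 (step 3): P = [1, 4] / [7];  Q = [1, 3] / [2]
  Insert 5 (step 4): P = [1, 4, 5] / [7];  Q = [1, 3, 4] / [2]
  Insert 2 (step 5): P = [1, 2, 5] / [4] / [7];  Q = [1, 3, 4] / [2] / [5]
  Insert 8 (step 6): P = [1, 2, 5, 8] / [4] / [7];  Q = [1, 3, 4, 6] / [2] / [5]
  Insert 3 (step 7): P = [1, 2, 3, 8] / [4, 5] / [7];  Q = [1, 3, 4, 6] / [2, 7] / [5]
  Insert 6 (step 8): P = [1, 2, 3, 6] / [4, 5, 8] / [7];  Q = [1, 3, 4, 6] / [2, 7, 8] / [5]
Final shape: (4, 3, 1).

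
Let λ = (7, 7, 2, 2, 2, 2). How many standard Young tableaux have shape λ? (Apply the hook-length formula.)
# SYT of shape (7, 7, 2, 2, 2, 2) = 311095512

Hook-length formula: f^λ = n! / Π hook(c), product over all cells c of the Young diagram. For λ = (7, 7, 2, 2, 2, 2), n = 22 boxes. Hook lengths by row (left-to-right, top-to-bottom): [12, 11, 6, 5, 4, 3, 2]; [11, 10, 5, 4, 3, 2, 1]; [5, 4]; [4, 3]; [3, 2]; [2, 1]. Product of hooks = 3613040640000. So f^λ = 22! / 3613040640000 = 1124000727777607680000 / 3613040640000 = 311095512.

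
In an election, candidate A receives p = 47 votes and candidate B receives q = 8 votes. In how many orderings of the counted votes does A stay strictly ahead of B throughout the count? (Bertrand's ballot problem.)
Strict-lead orderings = 863365230

Total orderings of the 55 votes with 47 for A: C(55, 47) = 1217566350. By the Bertrand ballot formula (Cycle Lemma / reflection principle), the number of orderings in which A is strictly ahead of B throughout is (p − q)/(p + q) · C(p + q, p) = (47 − 8)/(47 + 8) · 1217566350 = 863365230.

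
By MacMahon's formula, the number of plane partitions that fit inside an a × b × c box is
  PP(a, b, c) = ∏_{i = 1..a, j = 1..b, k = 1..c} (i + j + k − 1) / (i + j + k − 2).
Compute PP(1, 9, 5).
PP(1, 9, 5) = 2002

Evaluate the triple product over i = 1..1, j = 1..9, k = 1..5. The factors are (2/1) · (3/2) · (4/3) · (5/4) · (6/5) · (3/2) · (4/3) · (5/4) · … (45 factors total). The numerators and denominators telescope so the product is an integer; carrying out the multiplication exactly gives PP(1, 9, 5) = 2002.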